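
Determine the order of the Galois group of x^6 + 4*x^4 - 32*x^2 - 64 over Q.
12

The degree of the splitting field over Q equals the order of the Galois group, so first determine the group. The polynomial f is an irreducible sextic over Q, so G = Gal(f/Q) is one of the 16 transitive subgroups 6T1, ..., 6T16 of S_6. The discriminant of f is 164995463643136 = 12845056^2, a perfect square, so G is contained in A_6. The transitive groups of degree 6 contained in A_6 are: A_4 (6T4, order 12), S_4 (6T7, order 24), (C_3 x C_3) : C_4 (6T10, order 36), PSL(2,5) (6T12, order 60), A_6 (6T15, order 360). By Dedekind's theorem, for a prime p not dividing disc(f) the degrees of the irreducible factors of f mod p form the cycle type of an element of G. Factoring f modulo the 33 such primes p <= 149 (skipping 2, 7, which divide the discriminant), each new pattern first appears at: mod 3: f = (x^3 + 2x + 1)(x^3 + 2x + 2), pattern 3+3; mod 13: f = (x + 1)(x + 12)(x^2 + 7)(x^2 + 11), pattern 2+2+1+1. No other pattern occurs in this range, so the set of observed cycle types is {3+3, 2+2+1+1}. The candidates containing elements of all these cycle types are A_4 (6T4) of order 12, S_4 (6T7) of order 24, (C_3 x C_3) : C_4 (6T10) of order 36, PSL(2,5) (6T12) of order 60, A_6 (6T15) of order 360; the others are excluded. The observed types are precisely the cycle types that occur in A_4 (6T4) (apart from the identity). Each of the other remaining candidates has further cycle types, and by the Chebotarev density theorem the matching factorization patterns would occur for a proportion of primes equal to their share of the group: S_4 (6T7) additionally contains elements of type 4+2 (6 of its 24 elements, about 25% of primes); (C_3 x C_3) : C_4 (6T10) additionally contains elements of type 4+2, 3+1+1+1 (22 of its 36 elements, about 61% of primes); PSL(2,5) (6T12) additionally contains elements of type 5+1 (24 of its 60 elements, about 40% of primes); A_6 (6T15) additionally contains elements of type 5+1, 4+2, 3+1+1+1 (274 of its 360 elements, about 76% of primes). None of the 33 primes tested shows any such pattern (for each of these groups the chance of that is below 10^-4), which rules them out. Hence G = A_4 (6T4), of order 12. The Galois group A_4 (6T4) has order 12, so the splitting field has degree 12 over Q.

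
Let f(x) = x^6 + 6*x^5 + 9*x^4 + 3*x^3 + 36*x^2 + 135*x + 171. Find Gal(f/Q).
The polynomial f is an irreducible sextic over Q, so G = Gal(f/Q) is one of the 16 transitive subgroups 6T1, ..., 6T16 of S_6. The discriminant of f is -63822230816067, which is not a perfect square, so G is not contained in A_6. The transitive groups of degree 6 not contained in A_6 are: C_6 (6T1, order 6), S_3 (6T2, order 6), D_6 (6T3, order 12), C_3 x S_3 (6T5, order 18), A_4 x C_2 (6T6, order 24), S_4 (6T8, order 24), S_3 x S_3 (6T9, order 36), S_4 x C_2 (6T11, order 48), (S_3 x S_3) : C_2 (6T13, order 72), PGL(2,5) (6T14, order 120), S_6 (6T16, order 720). By Dedekind's theorem, for a prime p not dividing disc(f) the degrees of the irreducible factors of f mod p form the cycle type of an element of G. Factoring f modulo the 37 such primes p <= 173 (skipping 3, 19, 37, which divide the discriminant), each new pattern first appears at: mod 2: f = (x^6 + x^4 + x^3 + x + 1), pattern 6; mod 7: f = (x^3 + 3x^2 + x + 4)(x^3 + 3x^2 + 6x + 6), pattern 3+3; mod 17: f = (x^2 + 7)(x^2 + 2x + 12)(x^2 + 4x + 16), pattern 2+2+2; mod 73: f = (x + 1)(x + 16)(x + 29)(x + 46)(x + 65)(x + 68), pattern 1+1+1+1+1+1. No other pattern occurs in this range, so the set of observed cycle types is {6, 3+3, 2+2+2, 1+1+1+1+1+1}. The candidates containing elements of all these cycle types are C_6 (6T1) of order 6, D_6 (6T3) of order 12, C_3 x S_3 (6T5) of order 18, A_4 x C_2 (6T6) of order 24, S_3 x S_3 (6T9) of order 36, S_4 x C_2 (6T11) of order 48, (S_3 x S_3) : C_2 (6T13) of order 72, PGL(2,5) (6T14) of order 120, S_6 (6T16) of order 720; the others are excluded. The observed types are precisely the cycle types that occur in C_6 (6T1). Each of the other remaining candidates has further cycle types, and by the Chebotarev density theorem the matching factorization patterns would occur for a proportion of primes equal to their share of the group: D_6 (6T3) additionally contains elements of type 2+2+1+1 (3 of its 12 elements, about 25% of primes); C_3 x S_3 (6T5) additionally contains elements of type 3+1+1+1 (4 of its 18 elements, about 22% of primes); A_4 x C_2 (6T6) additionally contains elements of type 2+2+1+1, 2+1+1+1+1 (6 of its 24 elements, about 25% of primes); S_3 x S_3 (6T9) additionally contains elements of type 3+1+1+1, 2+2+1+1 (13 of its 36 elements, about 36% of primes); S_4 x C_2 (6T11) additionally contains elements of type 4+2, 4+1+1, 2+2+1+1, 2+1+1+1+1 (24 of its 48 elements, about 50% of primes); (S_3 x S_3) : C_2 (6T13) additionally contains elements of type 4+2, 3+2+1, 3+1+1+1, 2+2+1+1, 2+1+1+1+1 (49 of its 72 elements, about 68% of primes); PGL(2,5) (6T14) additionally contains elements of type 5+1, 4+1+1, 2+2+1+1 (69 of its 120 elements, about 58% of primes); S_6 (6T16) additionally contains elements of type 5+1, 4+2, 4+1+1, 3+2+1, 3+1+1+1, 2+2+1+1, 2+1+1+1+1 (544 of its 720 elements, about 76% of primes). None of the 37 primes tested shows any such pattern (for each of these groups the chance of that is below 10^-4), which rules them out. Hence G = C_6 (6T1), of order 6.

C_6, the cyclic group of order 6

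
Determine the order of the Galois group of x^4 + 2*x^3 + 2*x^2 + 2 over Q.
12

The degree of the splitting field over Q equals the order of the Galois group, so first determine the group. The polynomial is an irreducible quartic over Q and its discriminant is 3136 = 56^2, a perfect square, so the Galois group is contained in A_4. The resolvent cubic y^3 - 2*y^2 - 8*y + 8 is irreducible over Q. An irreducible resolvent with square discriminant gives A_4. The Galois group A_4 (4T4) has order 12, so the splitting field has degree 12 over Q.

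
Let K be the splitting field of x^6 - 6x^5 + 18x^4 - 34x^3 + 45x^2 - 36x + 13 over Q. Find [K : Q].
The degree of the splitting field over Q equals the order of the Galois group, so first determine the group. The polynomial f is an irreducible sextic over Q, so G = Gal(f/Q) is one of the 16 transitive subgroups 6T1, ..., 6T16 of S_6. The discriminant of f is -16003008, which is not a perfect square, so G is not contained in A_6. The transitive groups of degree 6 not contained in A_6 are: C_6 (6T1, order 6), S_3 (6T2, order 6), D_6 (6T3, order 12), C_3 x S_3 (6T5, order 18), A_4 x C_2 (6T6, order 24), S_4 (6T8, order 24), S_3 x S_3 (6T9, order 36), S_4 x C_2 (6T11, order 48), (S_3 x S_3) : C_2 (6T13, order 72), PGL(2,5) (6T14, order 120), S_6 (6T16, order 720). By Dedekind's theorem, for a prime p not dividing disc(f) the degrees of the irreducible factors of f mod p form the cycle type of an element of G. Factoring f modulo the 21 such primes p <= 89 (skipping 2, 3, 7, which divide the discriminant), each new pattern first appears at: mod 5: f = (x^6 + 4x^5 + 3x^4 + x^3 + 4x + 3), pattern 6; mod 11: f = (x + 8)(x^5 + 8x^4 + 9x^3 + 4x^2 + 2x + 3), pattern 5+1; mod 13: f = (x)(x + 4)(x^4 + 3x^3 + 6x^2 + 7x + 4), pattern 4+1+1; mod 23: f = (x + 2)(x + 6)(x^2 + 3x + 21)(x^2 + 6x + 10), pattern 2+2+1+1; mod 43: f = (x^3 + 16x^2 + 30x + 18)(x^3 + 21x^2 + 39x + 27), pattern 3+3; mod 61: f = (x^2 + 30x + 2)(x^2 + 41x + 31)(x^2 + 45x + 13), pattern 2+2+2. No other pattern occurs in this range, so the set of observed cycle types is {6, 5+1, 4+1+1, 2+2+1+1, 3+3, 2+2+2}. The candidates containing elements of all these cycle types are PGL(2,5) (6T14) of order 120, S_6 (6T16) of order 720; the others are excluded. The observed types are precisely the cycle types that occur in PGL(2,5) (6T14) (apart from the identity). Each of the other remaining candidates has further cycle types, and by the Chebotarev density theorem the matching factorization patterns would occur for a proportion of primes equal to their share of the group: S_6 (6T16) additionally contains elements of type 4+2, 3+2+1, 3+1+1+1, 2+1+1+1+1 (265 of its 720 elements, about 37% of primes). None of the 21 primes tested shows any such pattern (for each of these groups the chance of that is below 10^-4), which rules them out. Hence G = PGL(2,5) (6T14), of order 120. The Galois group PGL(2,5) (6T14) has order 120, so the splitting field has degree 120 over Q.

120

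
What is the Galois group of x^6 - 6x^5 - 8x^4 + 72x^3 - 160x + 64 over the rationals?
The polynomial f is an irreducible sextic over Q, so G = Gal(f/Q) is one of the 16 transitive subgroups 6T1, ..., 6T16 of S_6. The discriminant of f is 870211913777152, which is not a perfect square, so G is not contained in A_6. The transitive groups of degree 6 not contained in A_6 are: C_6 (6T1, order 6), S_3 (6T2, order 6), D_6 (6T3, order 12), C_3 x S_3 (6T5, order 18), A_4 x C_2 (6T6, order 24), S_4 (6T8, order 24), S_3 x S_3 (6T9, order 36), S_4 x C_2 (6T11, order 48), (S_3 x S_3) : C_2 (6T13, order 72), PGL(2,5) (6T14, order 120), S_6 (6T16, order 720). By Dedekind's theorem, for a prime p not dividing disc(f) the degrees of the irreducible factors of f mod p form the cycle type of an element of G. Factoring f modulo the 23 such primes p <= 97 (skipping 2, 37, which divide the discriminant), each new pattern first appears at: mod 3: f = (x^3 + x^2 + 2x + 1)(x^3 + 2x^2 + 1), pattern 3+3; mod 5: f = (x^2 + 3)(x^2 + x + 2)(x^2 + 3x + 4), pattern 2+2+2; mod 67: f = (x + 4)(x + 5)(x + 29)(x + 36)(x + 60)(x + 61), pattern 1+1+1+1+1+1. No other pattern occurs in this range, so the set of observed cycle types is {3+3, 2+2+2, 1+1+1+1+1+1}. The candidates containing elements of all these cycle types are C_6 (6T1) of order 6, S_3 (6T2) of order 6, D_6 (6T3) of order 12, C_3 x S_3 (6T5) of order 18, A_4 x C_2 (6T6) of order 24, S_4 (6T8) of order 24, S_3 x S_3 (6T9) of order 36, S_4 x C_2 (6T11) of order 48, (S_3 x S_3) : C_2 (6T13) of order 72, PGL(2,5) (6T14) of order 120, S_6 (6T16) of order 720; the others are excluded. The observed types are precisely the cycle types that occur in S_3 (6T2). Each of the other remaining candidates has further cycle types, and by the Chebotarev density theorem the matching factorization patterns would occur for a proportion of primes equal to their share of the group: C_6 (6T1) additionally contains elements of type 6 (2 of its 6 elements, about 33% of primes); D_6 (6T3) additionally contains elements of type 6, 2+2+1+1 (5 of its 12 elements, about 42% of primes); C_3 x S_3 (6T5) additionally contains elements of type 6, 3+1+1+1 (10 of its 18 elements, about 56% of primes); A_4 x C_2 (6T6) additionally contains elements of type 6, 2+2+1+1, 2+1+1+1+1 (14 of its 24 elements, about 58% of primes); S_4 (6T8) additionally contains elements of type 4+1+1, 2+2+1+1 (9 of its 24 elements, about 38% of primes); S_3 x S_3 (6T9) additionally contains elements of type 6, 3+1+1+1, 2+2+1+1 (25 of its 36 elements, about 69% of primes); S_4 x C_2 (6T11) additionally contains elements of type 6, 4+2, 4+1+1, 2+2+1+1, 2+1+1+1+1 (32 of its 48 elements, about 67% of primes); (S_3 x S_3) : C_2 (6T13) additionally contains elements of type 6, 4+2, 3+2+1, 3+1+1+1, 2+2+1+1, 2+1+1+1+1 (61 of its 72 elements, about 85% of primes); PGL(2,5) (6T14) additionally contains elements of type 6, 5+1, 4+1+1, 2+2+1+1 (89 of its 120 elements, about 74% of primes); S_6 (6T16) additionally contains elements of type 6, 5+1, 4+2, 4+1+1, 3+2+1, 3+1+1+1, 2+2+1+1, 2+1+1+1+1 (664 of its 720 elements, about 92% of primes). None of the 23 primes tested shows any such pattern (for each of these groups the chance of that is below 10^-4), which rules them out. Hence G = S_3 (6T2), of order 6.

S_3, S_3 acting on 6 points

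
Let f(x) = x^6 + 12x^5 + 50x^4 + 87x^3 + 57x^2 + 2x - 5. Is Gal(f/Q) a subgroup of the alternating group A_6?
Yes

The polynomial is irreducible of degree 6 over Q. Its discriminant is 30991489 = 5567^2, a perfect square. A Galois group lies in the alternating group exactly when the discriminant is a square in Q, so the Galois group (PSL(2,5)) is contained in A_6.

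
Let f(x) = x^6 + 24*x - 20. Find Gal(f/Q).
The polynomial f is an irreducible sextic over Q, so G = Gal(f/Q) is one of the 16 transitive subgroups 6T1, ..., 6T16 of S_6. The discriminant of f is 746496000000 = 864000^2, a perfect square, so G is contained in A_6. The transitive groups of degree 6 contained in A_6 are: A_4 (6T4, order 12), S_4 (6T7, order 24), (C_3 x C_3) : C_4 (6T10, order 36), PSL(2,5) (6T12, order 60), A_6 (6T15, order 360). By Dedekind's theorem, for a prime p not dividing disc(f) the degrees of the irreducible factors of f mod p form the cycle type of an element of G. Factoring f modulo the 6 such primes p <= 23 (skipping 2, 3, 5, which divide the discriminant), each new pattern first appears at: mod 7: f = (x + 3)(x^5 + 4x^4 + 2x^3 + x^2 + 4x + 5), pattern 5+1; mod 23: f = (x + 7)(x + 12)(x + 21)(x^3 + 6x^2 + 13x + 16), pattern 3+1+1+1. No other pattern occurs in this range, so the set of observed cycle types is {5+1, 3+1+1+1}. Among the candidates above, the only group containing elements of all these cycle types is A_6 (6T15) — each of A_4 (6T4), S_4 (6T7), (C_3 x C_3) : C_4 (6T10), PSL(2,5) (6T12) lacks at least one of them. Hence G = A_6 (6T15), of order 360.

A_6, the alternating group on 6 letters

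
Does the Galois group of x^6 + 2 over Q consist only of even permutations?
The polynomial is irreducible of degree 6 over Q. Its discriminant is -1492992, which is not a perfect square. A Galois group lies in the alternating group exactly when the discriminant is a square in Q, so the Galois group (D_6) is not contained in A_6.

No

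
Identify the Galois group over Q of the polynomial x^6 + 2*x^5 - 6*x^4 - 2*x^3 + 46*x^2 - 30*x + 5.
The polynomial f is an irreducible sextic over Q, so G = Gal(f/Q) is one of the 16 transitive subgroups 6T1, ..., 6T16 of S_6. The discriminant of f is 90962560000 = 301600^2, a perfect square, so G is contained in A_6. The transitive groups of degree 6 contained in A_6 are: A_4 (6T4, order 12), S_4 (6T7, order 24), (C_3 x C_3) : C_4 (6T10, order 36), PSL(2,5) (6T12, order 60), A_6 (6T15, order 360). By Dedekind's theorem, for a prime p not dividing disc(f) the degrees of the irreducible factors of f mod p form the cycle type of an element of G. Factoring f modulo the 19 such primes p <= 83 (skipping 2, 5, 13, 29, which divide the discriminant), each new pattern first appears at: mod 3: f = (x^2 + 2x + 2)(x^4 + x^2 + 2x + 1), pattern 4+2; mod 11: f = (x^3 + 4x^2 + 10x + 5)(x^3 + 9x^2 + 3x + 1), pattern 3+3; mod 19: f = (x + 1)(x + 4)(x^2 + 17x + 10)(x^2 + 18x + 12), pattern 2+2+1+1; mod 61: f = (x + 30)(x + 37)(x + 47)(x^3 + 10x^2 + 24x + 41), pattern 3+1+1+1. No other pattern occurs in this range, so the set of observed cycle types is {4+2, 3+3, 2+2+1+1, 3+1+1+1}. The candidates containing elements of all these cycle types are (C_3 x C_3) : C_4 (6T10) of order 36, A_6 (6T15) of order 360; the others are excluded. The observed types are precisely the cycle types that occur in (C_3 x C_3) : C_4 (6T10) (apart from the identity). Each of the other remaining candidates has further cycle types, and by the Chebotarev density theorem the matching factorization patterns would occur for a proportion of primes equal to their share of the group: A_6 (6T15) additionally contains elements of type 5+1 (144 of its 360 elements, about 40% of primes). None of the 19 primes tested shows any such pattern (for each of these groups the chance of that is below 10^-4), which rules them out. Hence G = (C_3 x C_3) : C_4 (6T10), of order 36.

(C_3 x C_3) : C_4, the transitive group 6T10 of order 36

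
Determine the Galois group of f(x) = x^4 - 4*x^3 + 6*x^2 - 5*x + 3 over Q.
The polynomial is an irreducible quartic over Q and its discriminant is 229, which is not a perfect square, so the Galois group is not contained in A_4. The resolvent cubic y^3 - 6*y^2 + 8*y - 1 is irreducible over Q. An irreducible resolvent with non-square discriminant gives S_4.

S_4 (also written S4)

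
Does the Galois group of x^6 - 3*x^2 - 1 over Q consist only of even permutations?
Yes

The polynomial is irreducible of degree 6 over Q. Its discriminant is 419904 = 648^2, a perfect square. A Galois group lies in the alternating group exactly when the discriminant is a square in Q, so the Galois group (A_4) is contained in A_6.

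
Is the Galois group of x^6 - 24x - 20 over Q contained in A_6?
Yes

The polynomial is irreducible of degree 6 over Q. Its discriminant is 746496000000 = 864000^2, a perfect square. A Galois group lies in the alternating group exactly when the discriminant is a square in Q, so the Galois group (A_6) is contained in A_6.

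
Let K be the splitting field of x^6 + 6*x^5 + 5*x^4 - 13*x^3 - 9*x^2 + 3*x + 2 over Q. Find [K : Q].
60

The degree of the splitting field over Q equals the order of the Galois group, so first determine the group. The polynomial f is an irreducible sextic over Q, so G = Gal(f/Q) is one of the 16 transitive subgroups 6T1, ..., 6T16 of S_6. The discriminant of f is 30991489 = 5567^2, a perfect square, so G is contained in A_6. The transitive groups of degree 6 contained in A_6 are: A_4 (6T4, order 12), S_4 (6T7, order 24), (C_3 x C_3) : C_4 (6T10, order 36), PSL(2,5) (6T12, order 60), A_6 (6T15, order 360). By Dedekind's theorem, for a prime p not dividing disc(f) the degrees of the irreducible factors of f mod p form the cycle type of an element of G. Factoring f modulo the 21 such primes p <= 79 (skipping 19, which divides the discriminant), each new pattern first appears at: mod 2: f = (x)(x^5 + x^3 + x^2 + x + 1), pattern 5+1; mod 7: f = (x^3 + x^2 + 3x + 1)(x^3 + 5x^2 + 4x + 2), pattern 3+3; mod 61: f = (x + 3)(x + 25)(x^2 + 48x + 25)(x^2 + 52x + 38), pattern 2+2+1+1. No other pattern occurs in this range, so the set of observed cycle types is {5+1, 3+3, 2+2+1+1}. The candidates containing elements of all these cycle types are PSL(2,5) (6T12) of order 60, A_6 (6T15) of order 360; the others are excluded. The observed types are precisely the cycle types that occur in PSL(2,5) (6T12) (apart from the identity). Each of the other remaining candidates has further cycle types, and by the Chebotarev density theorem the matching factorization patterns would occur for a proportion of primes equal to their share of the group: A_6 (6T15) additionally contains elements of type 4+2, 3+1+1+1 (130 of its 360 elements, about 36% of primes). None of the 21 primes tested shows any such pattern (for each of these groups the chance of that is below 10^-4), which rules them out. Hence G = PSL(2,5) (6T12), of order 60. The Galois group PSL(2,5) (6T12) has order 60, so the splitting field has degree 60 over Q.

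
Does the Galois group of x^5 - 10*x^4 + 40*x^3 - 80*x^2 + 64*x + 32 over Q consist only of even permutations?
No

The polynomial is irreducible of degree 5 over Q. Its discriminant is 3008364544, which is not a perfect square. A Galois group lies in the alternating group exactly when the discriminant is a square in Q, so the Galois group (S_5) is not contained in A_5.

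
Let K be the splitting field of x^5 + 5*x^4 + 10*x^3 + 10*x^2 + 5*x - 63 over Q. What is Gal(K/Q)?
F_20 (order 20)

The polynomial f is an irreducible quintic over Q, so G = Gal(f/Q) is a transitive subgroup of S_5: one of C_5 (5T1, order 5), D_5 (5T2, order 10), F_20 (5T3, order 20), A_5 (5T4, order 60) or S_5 (5T5, order 120). The discriminant of f is 52428800000, which is not a perfect square, so G is not contained in A_5. The transitive groups of degree 5 not contained in A_5 are: F_20 (5T3, order 20), S_5 (5T5, order 120). By Dedekind's theorem, for a prime p not dividing disc(f) the degrees of the irreducible factors of f mod p form the cycle type of an element of G. Factoring f modulo the 18 such primes p <= 71 (skipping 2, 5, which divide the discriminant), each new pattern first appears at: mod 3: f = (x)(x^4 + 2x^3 + x^2 + x + 2), pattern 4+1; mod 11: f = (x^5 + 5x^4 + 10x^3 + 10x^2 + 5x + 3), pattern 5; mod 19: f = (x + 9)(x^2 + 6)(x^2 + 15x + 2), pattern 2+2+1. No other pattern occurs in this range, so the set of observed cycle types is {4+1, 5, 2+2+1}. The candidates containing elements of all these cycle types are F_20 (5T3) of order 20, S_5 (5T5) of order 120; the others are excluded. The observed types are precisely the cycle types that occur in F_20 (5T3) (apart from the identity). Each of the other remaining candidates has further cycle types, and by the Chebotarev density theorem the matching factorization patterns would occur for a proportion of primes equal to their share of the group: S_5 (5T5) additionally contains elements of type 3+2, 3+1+1, 2+1+1+1 (50 of its 120 elements, about 42% of primes). None of the 18 primes tested shows any such pattern (for each of these groups the chance of that is below 10^-4), which rules them out. Hence G = F_20 (5T3), of order 20.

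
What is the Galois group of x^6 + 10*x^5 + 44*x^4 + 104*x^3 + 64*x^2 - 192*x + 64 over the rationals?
(C_3 x C_3) : C_4, the transitive group 6T10 of order 36

The polynomial f is an irreducible sextic over Q, so G = Gal(f/Q) is one of the 16 transitive subgroups 6T1, ..., 6T16 of S_6. The discriminant of f is 564385546240000 = 23756800^2, a perfect square, so G is contained in A_6. The transitive groups of degree 6 contained in A_6 are: A_4 (6T4, order 12), S_4 (6T7, order 24), (C_3 x C_3) : C_4 (6T10, order 36), PSL(2,5) (6T12, order 60), A_6 (6T15, order 360). By Dedekind's theorem, for a prime p not dividing disc(f) the degrees of the irreducible factors of f mod p form the cycle type of an element of G. Factoring f modulo the 19 such primes p <= 79 (skipping 2, 5, 29, which divide the discriminant), each new pattern first appears at: mod 3: f = (x^2 + x + 2)(x^4 + 2x + 2), pattern 4+2; mod 11: f = (x^3 + x^2 + x + 3)(x^3 + 9x^2 + x + 3), pattern 3+3; mod 19: f = (x + 16)(x + 18)(x^2 + 15x + 8)(x^2 + 18x + 9), pattern 2+2+1+1; mod 61: f = (x + 7)(x + 40)(x + 54)(x^3 + 31x^2 + 12x + 53), pattern 3+1+1+1. No other pattern occurs in this range, so the set of observed cycle types is {4+2, 3+3, 2+2+1+1, 3+1+1+1}. The candidates containing elements of all these cycle types are (C_3 x C_3) : C_4 (6T10) of order 36, A_6 (6T15) of order 360; the others are excluded. The observed types are precisely the cycle types that occur in (C_3 x C_3) : C_4 (6T10) (apart from the identity). Each of the other remaining candidates has further cycle types, and by the Chebotarev density theorem the matching factorization patterns would occur for a proportion of primes equal to their share of the group: A_6 (6T15) additionally contains elements of type 5+1 (144 of its 360 elements, about 40% of primes). None of the 19 primes tested shows any such pattern (for each of these groups the chance of that is below 10^-4), which rules them out. Hence G = (C_3 x C_3) : C_4 (6T10), of order 36.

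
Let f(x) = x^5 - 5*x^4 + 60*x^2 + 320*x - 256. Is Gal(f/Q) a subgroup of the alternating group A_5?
The polynomial is irreducible of degree 5 over Q. Its discriminant is 2415919104000000 = 49152000^2, a perfect square. A Galois group lies in the alternating group exactly when the discriminant is a square in Q, so the Galois group (D_5) is contained in A_5.

Yes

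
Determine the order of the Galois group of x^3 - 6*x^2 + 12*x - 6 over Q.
The degree of the splitting field over Q equals the order of the Galois group, so first determine the group. The polynomial is an irreducible cubic over Q and its discriminant is -108, which is not a perfect square. For an irreducible cubic, a non-square discriminant gives Galois group S_3. The Galois group S_3 (3T2) has order 6, so the splitting field has degree 6 over Q.

6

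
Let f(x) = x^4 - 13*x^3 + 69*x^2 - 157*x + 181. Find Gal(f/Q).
The polynomial is an irreducible quartic over Q and its discriminant is 66430125, which is not a perfect square, so the Galois group is not contained in A_4. The resolvent cubic y^3 - 69*y^2 + 1317*y - 5282 has exactly one rational root, so the Galois group is C_4 or D_4. The quartic becomes reducible over Q(sqrt(disc)), so the group is C_4.

4T1: C_4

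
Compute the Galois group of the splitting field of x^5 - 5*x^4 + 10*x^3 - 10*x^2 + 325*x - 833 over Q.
A_5

The polynomial f is an irreducible quintic over Q, so G = Gal(f/Q) is a transitive subgroup of S_5: one of C_5 (5T1, order 5), D_5 (5T2, order 10), F_20 (5T3, order 20), A_5 (5T4, order 60) or S_5 (5T5, order 120). The discriminant of f is 1073741824000000 = 32768000^2, a perfect square, so G is contained in A_5. The transitive groups of degree 5 contained in A_5 are: C_5 (5T1, order 5), D_5 (5T2, order 10), A_5 (5T4, order 60). By Dedekind's theorem, for a prime p not dividing disc(f) the degrees of the irreducible factors of f mod p form the cycle type of an element of G. Factoring f modulo the 2 such primes p <= 7 (skipping 2, 5, which divide the discriminant), each new pattern first appears at: mod 3: f = (x^5 + x^4 + x^3 + 2x^2 + x + 1), pattern 5; mod 7: f = (x)(x + 2)(x^3 + 3x + 5), pattern 3+1+1. No other pattern occurs in this range, so the set of observed cycle types is {5, 3+1+1}. Among the candidates above, the only group containing elements of all these cycle types is A_5 (5T4) — each of C_5 (5T1), D_5 (5T2) lacks at least one of them. Hence G = A_5 (5T4), of order 60.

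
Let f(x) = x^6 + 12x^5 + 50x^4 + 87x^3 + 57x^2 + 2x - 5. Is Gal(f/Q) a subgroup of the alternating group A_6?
The polynomial is irreducible of degree 6 over Q. Its discriminant is 30991489 = 5567^2, a perfect square. A Galois group lies in the alternating group exactly when the discriminant is a square in Q, so the Galois group (PSL(2,5)) is contained in A_6.

Yes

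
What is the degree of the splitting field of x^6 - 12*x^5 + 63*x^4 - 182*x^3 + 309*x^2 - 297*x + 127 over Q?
6

The degree of the splitting field over Q equals the order of the Galois group, so first determine the group. The polynomial f is an irreducible sextic over Q, so G = Gal(f/Q) is one of the 16 transitive subgroups 6T1, ..., 6T16 of S_6. The discriminant of f is -129140163, which is not a perfect square, so G is not contained in A_6. The transitive groups of degree 6 not contained in A_6 are: C_6 (6T1, order 6), S_3 (6T2, order 6), D_6 (6T3, order 12), C_3 x S_3 (6T5, order 18), A_4 x C_2 (6T6, order 24), S_4 (6T8, order 24), S_3 x S_3 (6T9, order 36), S_4 x C_2 (6T11, order 48), (S_3 x S_3) : C_2 (6T13, order 72), PGL(2,5) (6T14, order 120), S_6 (6T16, order 720). By Dedekind's theorem, for a prime p not dividing disc(f) the degrees of the irreducible factors of f mod p form the cycle type of an element of G. Factoring f modulo the 37 such primes p <= 163 (skipping 3, which divides the discriminant), each new pattern first appears at: mod 2: f = (x^6 + x^4 + x^2 + x + 1), pattern 6; mod 7: f = (x^3 + x^2 + 3)(x^3 + x^2 + 6x + 5), pattern 3+3; mod 17: f = (x^2 + 3x + 5)(x^2 + 9x + 11)(x^2 + 10x + 2), pattern 2+2+2; mod 19: f = (x + 3)(x + 6)(x + 11)(x + 13)(x + 15)(x + 16), pattern 1+1+1+1+1+1. No other pattern occurs in this range, so the set of observed cycle types is {6, 3+3, 2+2+2, 1+1+1+1+1+1}. The candidates containing elements of all these cycle types are C_6 (6T1) of order 6, D_6 (6T3) of order 12, C_3 x S_3 (6T5) of order 18, A_4 x C_2 (6T6) of order 24, S_3 x S_3 (6T9) of order 36, S_4 x C_2 (6T11) of order 48, (S_3 x S_3) : C_2 (6T13) of order 72, PGL(2,5) (6T14) of order 120, S_6 (6T16) of order 720; the others are excluded. The observed types are precisely the cycle types that occur in C_6 (6T1). Each of the other remaining candidates has further cycle types, and by the Chebotarev density theorem the matching factorization patterns would occur for a proportion of primes equal to their share of the group: D_6 (6T3) additionally contains elements of type 2+2+1+1 (3 of its 12 elements, about 25% of primes); C_3 x S_3 (6T5) additionally contains elements of type 3+1+1+1 (4 of its 18 elements, about 22% of primes); A_4 x C_2 (6T6) additionally contains elements of type 2+2+1+1, 2+1+1+1+1 (6 of its 24 elements, about 25% of primes); S_3 x S_3 (6T9) additionally contains elements of type 3+1+1+1, 2+2+1+1 (13 of its 36 elements, about 36% of primes); S_4 x C_2 (6T11) additionally contains elements of type 4+2, 4+1+1, 2+2+1+1, 2+1+1+1+1 (24 of its 48 elements, about 50% of primes); (S_3 x S_3) : C_2 (6T13) additionally contains elements of type 4+2, 3+2+1, 3+1+1+1, 2+2+1+1, 2+1+1+1+1 (49 of its 72 elements, about 68% of primes); PGL(2,5) (6T14) additionally contains elements of type 5+1, 4+1+1, 2+2+1+1 (69 of its 120 elements, about 58% of primes); S_6 (6T16) additionally contains elements of type 5+1, 4+2, 4+1+1, 3+2+1, 3+1+1+1, 2+2+1+1, 2+1+1+1+1 (544 of its 720 elements, about 76% of primes). None of the 37 primes tested shows any such pattern (for each of these groups the chance of that is below 10^-4), which rules them out. Hence G = C_6 (6T1), of order 6. The Galois group C_6 (6T1) has order 6, so the splitting field has degree 6 over Q.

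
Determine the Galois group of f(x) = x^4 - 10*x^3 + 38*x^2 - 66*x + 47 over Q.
The polynomial is an irreducible quartic over Q and its discriminant is 3136 = 56^2, a perfect square, so the Galois group is contained in A_4. The resolvent cubic y^3 - 38*y^2 + 472*y - 1912 is irreducible over Q. An irreducible resolvent with square discriminant gives A_4.

4T4: A_4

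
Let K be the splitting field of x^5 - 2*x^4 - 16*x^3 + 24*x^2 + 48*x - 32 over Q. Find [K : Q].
5

The degree of the splitting field over Q equals the order of the Galois group, so first determine the group. The polynomial f is an irreducible quintic over Q, so G = Gal(f/Q) is a transitive subgroup of S_5: one of C_5 (5T1, order 5), D_5 (5T2, order 10), F_20 (5T3, order 20), A_5 (5T4, order 60) or S_5 (5T5, order 120). The discriminant of f is 15352201216 = 123904^2, a perfect square, so G is contained in A_5. The transitive groups of degree 5 contained in A_5 are: C_5 (5T1, order 5), D_5 (5T2, order 10), A_5 (5T4, order 60). By Dedekind's theorem, for a prime p not dividing disc(f) the degrees of the irreducible factors of f mod p form the cycle type of an element of G. Factoring f modulo the 14 such primes p <= 53 (skipping 2, 11, which divide the discriminant), each new pattern first appears at: mod 3: f = (x^5 + x^4 + 2x^3 + 1), pattern 5; mod 23: f = (x + 5)(x + 8)(x + 12)(x + 20)(x + 22), pattern 1+1+1+1+1. No other pattern occurs in this range, so the set of observed cycle types is {5, 1+1+1+1+1}. The candidates containing elements of all these cycle types are C_5 (5T1) of order 5, D_5 (5T2) of order 10, A_5 (5T4) of order 60; the others are excluded. The observed types are precisely the cycle types that occur in C_5 (5T1). Each of the other remaining candidates has further cycle types, and by the Chebotarev density theorem the matching factorization patterns would occur for a proportion of primes equal to their share of the group: D_5 (5T2) additionally contains elements of type 2+2+1 (5 of its 10 elements, about 50% of primes); A_5 (5T4) additionally contains elements of type 3+1+1, 2+2+1 (35 of its 60 elements, about 58% of primes). None of the 14 primes tested shows any such pattern (for each of these groups the chance of that is below 10^-4), which rules them out. Hence G = C_5 (5T1), of order 5. The Galois group C_5 (5T1) has order 5, so the splitting field has degree 5 over Q.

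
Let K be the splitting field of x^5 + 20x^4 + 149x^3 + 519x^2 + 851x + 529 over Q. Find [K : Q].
The degree of the splitting field over Q equals the order of the Galois group, so first determine the group. The polynomial f is an irreducible quintic over Q, so G = Gal(f/Q) is a transitive subgroup of S_5: one of C_5 (5T1, order 5), D_5 (5T2, order 10), F_20 (5T3, order 20), A_5 (5T4, order 60) or S_5 (5T5, order 120). The discriminant of f is 7745089 = 2783^2, a perfect square, so G is contained in A_5. The transitive groups of degree 5 contained in A_5 are: C_5 (5T1, order 5), D_5 (5T2, order 10), A_5 (5T4, order 60). By Dedekind's theorem, for a prime p not dividing disc(f) the degrees of the irreducible factors of f mod p form the cycle type of an element of G. Factoring f modulo the 14 such primes p <= 53 (skipping 11, 23, which divide the discriminant), each new pattern first appears at: mod 2: f = (x^5 + x^3 + x^2 + x + 1), pattern 5; mod 43: f = (x + 12)(x + 14)(x + 15)(x + 31)(x + 34), pattern 1+1+1+1+1. No other pattern occurs in this range, so the set of observed cycle types is {5, 1+1+1+1+1}. The candidates containing elements of all these cycle types are C_5 (5T1) of order 5, D_5 (5T2) of order 10, A_5 (5T4) of order 60; the others are excluded. The observed types are precisely the cycle types that occur in C_5 (5T1). Each of the other remaining candidates has further cycle types, and by the Chebotarev density theorem the matching factorization patterns would occur for a proportion of primes equal to their share of the group: D_5 (5T2) additionally contains elements of type 2+2+1 (5 of its 10 elements, about 50% of primes); A_5 (5T4) additionally contains elements of type 3+1+1, 2+2+1 (35 of its 60 elements, about 58% of primes). None of the 14 primes tested shows any such pattern (for each of these groups the chance of that is below 10^-4), which rules them out. Hence G = C_5 (5T1), of order 5. The Galois group C_5 (5T1) has order 5, so the splitting field has degree 5 over Q.

5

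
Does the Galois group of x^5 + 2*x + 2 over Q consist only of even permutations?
No

The polynomial is irreducible of degree 5 over Q. Its discriminant is 58192, which is not a perfect square. A Galois group lies in the alternating group exactly when the discriminant is a square in Q, so the Galois group (S_5) is not contained in A_5.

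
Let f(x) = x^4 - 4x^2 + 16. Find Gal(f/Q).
V_4 (also written V4)

The polynomial is an irreducible quartic over Q and its discriminant is 589824 = 768^2, a perfect square, so the Galois group is contained in A_4. The resolvent cubic y^3 + 4*y^2 - 64*y - 256 splits completely over Q, which gives the Klein four-group V_4.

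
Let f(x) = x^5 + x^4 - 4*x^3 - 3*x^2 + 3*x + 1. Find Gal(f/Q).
The polynomial f is an irreducible quintic over Q, so G = Gal(f/Q) is a transitive subgroup of S_5: one of C_5 (5T1, order 5), D_5 (5T2, order 10), F_20 (5T3, order 20), A_5 (5T4, order 60) or S_5 (5T5, order 120). The discriminant of f is 14641 = 121^2, a perfect square, so G is contained in A_5. The transitive groups of degree 5 contained in A_5 are: C_5 (5T1, order 5), D_5 (5T2, order 10), A_5 (5T4, order 60). By Dedekind's theorem, for a prime p not dividing disc(f) the degrees of the irreducible factors of f mod p form the cycle type of an element of G. Factoring f modulo the 14 such primes p <= 47 (skipping 11, which divides the discriminant), each new pattern first appears at: mod 2: f = (x^5 + x^4 + x^2 + x + 1), pattern 5; mod 23: f = (x + 9)(x + 12)(x + 13)(x + 17)(x + 19), pattern 1+1+1+1+1. No other pattern occurs in this range, so the set of observed cycle types is {5, 1+1+1+1+1}. The candidates containing elements of all these cycle types are C_5 (5T1) of order 5, D_5 (5T2) of order 10, A_5 (5T4) of order 60; the others are excluded. The observed types are precisely the cycle types that occur in C_5 (5T1). Each of the other remaining candidates has further cycle types, and by the Chebotarev density theorem the matching factorization patterns would occur for a proportion of primes equal to their share of the group: D_5 (5T2) additionally contains elements of type 2+2+1 (5 of its 10 elements, about 50% of primes); A_5 (5T4) additionally contains elements of type 3+1+1, 2+2+1 (35 of its 60 elements, about 58% of primes). None of the 14 primes tested shows any such pattern (for each of these groups the chance of that is below 10^-4), which rules them out. Hence G = C_5 (5T1), of order 5.

C_5 (order 5)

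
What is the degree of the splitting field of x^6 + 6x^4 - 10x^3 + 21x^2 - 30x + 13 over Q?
The degree of the splitting field over Q equals the order of the Galois group, so first determine the group. The polynomial f is an irreducible sextic over Q, so G = Gal(f/Q) is one of the 16 transitive subgroups 6T1, ..., 6T16 of S_6. The discriminant of f is -1024192512, which is not a perfect square, so G is not contained in A_6. The transitive groups of degree 6 not contained in A_6 are: C_6 (6T1, order 6), S_3 (6T2, order 6), D_6 (6T3, order 12), C_3 x S_3 (6T5, order 18), A_4 x C_2 (6T6, order 24), S_4 (6T8, order 24), S_3 x S_3 (6T9, order 36), S_4 x C_2 (6T11, order 48), (S_3 x S_3) : C_2 (6T13, order 72), PGL(2,5) (6T14, order 120), S_6 (6T16, order 720). By Dedekind's theorem, for a prime p not dividing disc(f) the degrees of the irreducible factors of f mod p form the cycle type of an element of G. Factoring f modulo the 21 such primes p <= 89 (skipping 2, 3, 7, which divide the discriminant), each new pattern first appears at: mod 5: f = (x^6 + x^4 + x^2 + 3), pattern 6; mod 11: f = (x + 6)(x^5 + 5x^4 + 9x^3 + 2x^2 + 9x + 4), pattern 5+1; mod 13: f = (x)(x + 11)(x^4 + 2x^3 + 10x^2 + 10x + 2), pattern 4+1+1; mod 23: f = (x + 13)(x + 19)(x^2 + 3)(x^2 + 14x + 21), pattern 2+2+1+1; mod 43: f = (x^3 + 19x^2 + 39x + 23)(x^3 + 24x^2 + 27x + 23), pattern 3+3; mod 61: f = (x^2 + 3x + 18)(x^2 + 16x + 35)(x^2 + 42x + 22), pattern 2+2+2. No other pattern occurs in this range, so the set of observed cycle types is {6, 5+1, 4+1+1, 2+2+1+1, 3+3, 2+2+2}. The candidates containing elements of all these cycle types are PGL(2,5) (6T14) of order 120, S_6 (6T16) of order 720; the others are excluded. The observed types are precisely the cycle types that occur in PGL(2,5) (6T14) (apart from the identity). Each of the other remaining candidates has further cycle types, and by the Chebotarev density theorem the matching factorization patterns would occur for a proportion of primes equal to their share of the group: S_6 (6T16) additionally contains elements of type 4+2, 3+2+1, 3+1+1+1, 2+1+1+1+1 (265 of its 720 elements, about 37% of primes). None of the 21 primes tested shows any such pattern (for each of these groups the chance of that is below 10^-4), which rules them out. Hence G = PGL(2,5) (6T14), of order 120. The Galois group PGL(2,5) (6T14) has order 120, so the splitting field has degree 120 over Q.

120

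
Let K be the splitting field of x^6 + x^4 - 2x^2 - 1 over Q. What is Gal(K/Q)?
The polynomial f is an irreducible sextic over Q, so G = Gal(f/Q) is one of the 16 transitive subgroups 6T1, ..., 6T16 of S_6. The discriminant of f is 153664 = 392^2, a perfect square, so G is contained in A_6. The transitive groups of degree 6 contained in A_6 are: A_4 (6T4, order 12), S_4 (6T7, order 24), (C_3 x C_3) : C_4 (6T10, order 36), PSL(2,5) (6T12, order 60), A_6 (6T15, order 360). By Dedekind's theorem, for a prime p not dividing disc(f) the degrees of the irreducible factors of f mod p form the cycle type of an element of G. Factoring f modulo the 33 such primes p <= 149 (skipping 2, 7, which divide the discriminant), each new pattern first appears at: mod 3: f = (x^3 + 2x + 1)(x^3 + 2x + 2), pattern 3+3; mod 13: f = (x + 6)(x + 7)(x^2 + 5)(x^2 + 6), pattern 2+2+1+1. No other pattern occurs in this range, so the set of observed cycle types is {3+3, 2+2+1+1}. The candidates containing elements of all these cycle types are A_4 (6T4) of order 12, S_4 (6T7) of order 24, (C_3 x C_3) : C_4 (6T10) of order 36, PSL(2,5) (6T12) of order 60, A_6 (6T15) of order 360; the others are excluded. The observed types are precisely the cycle types that occur in A_4 (6T4) (apart from the identity). Each of the other remaining candidates has further cycle types, and by the Chebotarev density theorem the matching factorization patterns would occur for a proportion of primes equal to their share of the group: S_4 (6T7) additionally contains elements of type 4+2 (6 of its 24 elements, about 25% of primes); (C_3 x C_3) : C_4 (6T10) additionally contains elements of type 4+2, 3+1+1+1 (22 of its 36 elements, about 61% of primes); PSL(2,5) (6T12) additionally contains elements of type 5+1 (24 of its 60 elements, about 40% of primes); A_6 (6T15) additionally contains elements of type 5+1, 4+2, 3+1+1+1 (274 of its 360 elements, about 76% of primes). None of the 33 primes tested shows any such pattern (for each of these groups the chance of that is below 10^-4), which rules them out. Hence G = A_4 (6T4), of order 12.

A_4 (also written A4)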